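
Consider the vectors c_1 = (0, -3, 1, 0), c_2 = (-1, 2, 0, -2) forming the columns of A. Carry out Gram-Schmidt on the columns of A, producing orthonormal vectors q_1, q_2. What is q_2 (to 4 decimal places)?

c_1 = (0, -3, 1, 0); ‖c_1‖ = 3.1623, so q_1 = (0.0000, -0.9487, 0.3162, 0.0000).
q_1·c_2 = 0.0000·(-1) + (-0.9487)·2 + 0.3162·0 + 0.0000·(-2) = -1.8974.
u_2 = c_2 + 1.8974·q_1 = (-1.0000, 0.2000, 0.6000, -2.0000).
‖u_2‖ = 2.3238, so q_2 = (-0.4303, 0.0861, 0.2582, -0.8607).

q_2 = (-0.4303, 0.0861, 0.2582, -0.8607)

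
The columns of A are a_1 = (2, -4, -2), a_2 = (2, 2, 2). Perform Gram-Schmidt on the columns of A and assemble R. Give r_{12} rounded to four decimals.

a_1 = (2, -4, -2); ‖a_1‖ = 4.8990, so q_1 = (0.4082, -0.8165, -0.4082).
r_{12} = q_1·a_2 = -1.6330.

r_{12} = -1.6330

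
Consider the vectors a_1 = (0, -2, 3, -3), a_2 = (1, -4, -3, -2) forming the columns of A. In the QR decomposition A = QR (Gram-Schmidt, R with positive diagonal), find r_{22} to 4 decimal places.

r_{22} = 5.3725

a_1 = (0, -2, 3, -3); ‖a_1‖ = 4.6904, so e_1 = (0.0000, -0.4264, 0.6396, -0.6396).
e_1·a_2 = 0.0000·1 + (-0.4264)·(-4) + 0.6396·(-3) + (-0.6396)·(-2) = 1.0660.
u_2 = a_2 − 1.0660·e_1 = (1.0000, -3.5455, -3.6818, -1.3182).
r_{22} = ‖u_2‖ = 5.3725.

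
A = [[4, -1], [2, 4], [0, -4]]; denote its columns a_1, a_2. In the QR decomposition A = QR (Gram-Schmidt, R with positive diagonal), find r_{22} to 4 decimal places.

r_{22} = 5.6745

e_1 = a_1/‖a_1‖ = (4, 2, 0)/4.4721 = (0.8944, 0.4472, 0.0000).
r_{12} = e_1·a_2 = 0.8944.
u_2 = a_2 − 0.8944·e_1 = (-1.8000, 3.6000, -4.0000).
r_{22} = ‖u_2‖ = 5.6745.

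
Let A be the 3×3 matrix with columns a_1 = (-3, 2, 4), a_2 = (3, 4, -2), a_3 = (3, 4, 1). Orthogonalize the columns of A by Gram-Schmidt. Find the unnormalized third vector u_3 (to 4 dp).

u_3 = (1.4211, -0.4263, 1.2789)

e_1 = a_1/‖a_1‖ = (-3, 2, 4)/5.3852 = (-0.5571, 0.3714, 0.7428).
r_{12} = e_1·a_2 = -1.6713.
u_2 = a_2 + 1.6713·e_1 = (2.0690, 4.6207, -0.7586).
‖u_2‖ = 5.1193, so e_2 = (0.4042, 0.9026, -0.1482).
r_{13} = e_1·a_3 = 0.5571; r_{23} = e_2·a_3 = 4.6747.
u_3 = a_3 − 0.5571·e_1 − 4.6747·e_2 = (1.4211, -0.4263, 1.2789).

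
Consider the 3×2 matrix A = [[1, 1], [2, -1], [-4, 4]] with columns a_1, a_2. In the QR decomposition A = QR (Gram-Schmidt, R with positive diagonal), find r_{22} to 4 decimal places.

a_1 = (1, 2, -4); ‖a_1‖ = 4.5826, so q_1 = (0.2182, 0.4364, -0.8729).
q_1·a_2 = 0.2182·1 + 0.4364·(-1) + (-0.8729)·4 = -3.7097.
u_2 = a_2 + 3.7097·q_1 = (1.8095, 0.6190, 0.7619).
r_{22} = ‖u_2‖ = 2.0587.

r_{22} = 2.0587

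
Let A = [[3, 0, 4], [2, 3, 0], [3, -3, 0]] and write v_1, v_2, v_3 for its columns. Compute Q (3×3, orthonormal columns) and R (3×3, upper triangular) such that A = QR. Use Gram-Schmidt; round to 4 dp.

v_1 = (3, 2, 3); ‖v_1‖ = 4.6904, so q_1 = (0.6396, 0.4264, 0.6396).
q_1·v_2 = 0.6396·0 + 0.4264·3 + 0.6396·(-3) = -0.6396.
u_2 = v_2 + 0.6396·q_1 = (0.4091, 3.2727, -2.5909).
‖u_2‖ = 4.1942, so q_2 = (0.0975, 0.7803, -0.6177).
q_1·v_3 = 0.6396·4 + 0.4264·0 + 0.6396·0 = 2.5584; q_2·v_3 = 0.0975·4 + 0.7803·0 + (-0.6177)·0 = 0.3902.
u_3 = v_3 − 2.5584·q_1 − 0.3902·q_2 = (2.3256, -1.3953, -1.3953).
‖u_3‖ = 3.0500, so q_3 = (0.7625, -0.4575, -0.4575).

Q = [[0.6396, 0.0975, 0.7625], [0.4264, 0.7803, -0.4575], [0.6396, -0.6177, -0.4575]], R = [[4.6904, -0.6396, 2.5584], [0.0000, 4.1942, 0.3902], [0.0000, 0.0000, 3.0500]]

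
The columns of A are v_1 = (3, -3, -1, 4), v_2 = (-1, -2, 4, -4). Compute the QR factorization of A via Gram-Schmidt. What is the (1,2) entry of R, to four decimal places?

v_1 = (3, -3, -1, 4); ‖v_1‖ = 5.9161, so q_1 = (0.5071, -0.5071, -0.1690, 0.6761).
r_{12} = q_1·v_2 = -2.8735.

r_{12} = -2.8735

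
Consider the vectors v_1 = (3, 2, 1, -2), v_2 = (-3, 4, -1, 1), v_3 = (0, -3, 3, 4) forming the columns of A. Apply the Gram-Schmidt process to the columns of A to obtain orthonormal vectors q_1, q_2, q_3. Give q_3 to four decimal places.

q_1 = v_1/‖v_1‖ = (3, 2, 1, -2)/4.2426 = (0.7071, 0.4714, 0.2357, -0.4714).
r_{12} = q_1·v_2 = -0.9428.
u_2 = v_2 + 0.9428·q_1 = (-2.3333, 4.4444, -0.7778, 0.5556).
‖u_2‖ = 5.1099, so q_2 = (-0.4566, 0.8698, -0.1522, 0.1087).
r_{13} = q_1·v_3 = -2.5927; r_{23} = q_2·v_3 = -2.6311.
u_3 = v_3 + 2.5927·q_1 + 2.6311·q_2 = (0.6319, 0.5106, 3.2106, 3.0638).
‖u_3‖ = 4.5117, so q_3 = (0.1401, 0.1132, 0.7116, 0.6791).

q_3 = (0.1401, 0.1132, 0.7116, 0.6791)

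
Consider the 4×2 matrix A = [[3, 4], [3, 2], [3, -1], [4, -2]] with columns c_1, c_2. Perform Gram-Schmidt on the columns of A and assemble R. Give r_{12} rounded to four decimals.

r_{12} = 1.0675

c_1 = (3, 3, 3, 4); ‖c_1‖ = 6.5574, so e_1 = (0.4575, 0.4575, 0.4575, 0.6100).
r_{12} = e_1·c_2 = 1.0675.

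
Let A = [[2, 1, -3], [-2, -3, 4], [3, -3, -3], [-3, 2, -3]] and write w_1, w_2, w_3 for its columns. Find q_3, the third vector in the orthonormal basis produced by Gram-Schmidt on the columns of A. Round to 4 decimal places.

q_3 = (-0.1591, 0.0576, -0.6209, -0.7654)

q_1 = w_1/‖w_1‖ = (2, -2, 3, -3)/5.0990 = (0.3922, -0.3922, 0.5883, -0.5883).
r_{12} = q_1·w_2 = -1.3728.
u_2 = w_2 + 1.3728·q_1 = (1.5385, -3.5385, -2.1923, 1.1923).
‖u_2‖ = 4.5951, so q_2 = (0.3348, -0.7700, -0.4771, 0.2595).
r_{13} = q_1·w_3 = -2.7456; r_{23} = q_2·w_3 = -3.4317.
u_3 = w_3 + 2.7456·q_1 + 3.4317·q_2 = (-0.7741, 0.2805, -3.0219, -3.7250).
‖u_3‖ = 4.8667, so q_3 = (-0.1591, 0.0576, -0.6209, -0.7654).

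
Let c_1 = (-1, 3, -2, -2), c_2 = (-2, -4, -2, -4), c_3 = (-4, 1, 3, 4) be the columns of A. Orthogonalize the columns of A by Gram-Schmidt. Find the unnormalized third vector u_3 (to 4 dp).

u_3 = (-5.2067, 0.2905, 1.4525, 1.5866)

c_1 = (-1, 3, -2, -2); ‖c_1‖ = 4.2426, so q_1 = (-0.2357, 0.7071, -0.4714, -0.4714).
q_1·c_2 = (-0.2357)·(-2) + 0.7071·(-4) + (-0.4714)·(-2) + (-0.4714)·(-4) = 0.4714.
u_2 = c_2 − 0.4714·q_1 = (-1.8889, -4.3333, -1.7778, -3.7778).
‖u_2‖ = 6.3070, so q_2 = (-0.2995, -0.6871, -0.2819, -0.5990).
q_1·c_3 = (-0.2357)·(-4) + 0.7071·1 + (-0.4714)·3 + (-0.4714)·4 = -1.6499; q_2·c_3 = (-0.2995)·(-4) + (-0.6871)·1 + (-0.2819)·3 + (-0.5990)·4 = -2.7307.
u_3 = c_3 + 1.6499·q_1 + 2.7307·q_2 = (-5.2067, 0.2905, 1.4525, 1.5866).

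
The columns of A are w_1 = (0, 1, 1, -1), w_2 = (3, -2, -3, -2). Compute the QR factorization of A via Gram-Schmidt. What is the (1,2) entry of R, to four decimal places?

r_{12} = -1.7321

w_1 = (0, 1, 1, -1); ‖w_1‖ = 1.7321, so q_1 = (0.0000, 0.5774, 0.5774, -0.5774).
r_{12} = q_1·w_2 = -1.7321.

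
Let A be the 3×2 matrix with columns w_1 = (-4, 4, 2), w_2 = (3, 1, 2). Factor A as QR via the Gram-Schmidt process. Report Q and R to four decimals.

w_1 = (-4, 4, 2); ‖w_1‖ = 6.0000, so q_1 = (-0.6667, 0.6667, 0.3333).
q_1·w_2 = (-0.6667)·3 + 0.6667·1 + 0.3333·2 = -0.6667.
u_2 = w_2 + 0.6667·q_1 = (2.5556, 1.4444, 2.2222).
‖u_2‖ = 3.6818, so q_2 = (0.6941, 0.3923, 0.6036).

Q = [[-0.6667, 0.6941], [0.6667, 0.3923], [0.3333, 0.6036]], R = [[6.0000, -0.6667], [0.0000, 3.6818]]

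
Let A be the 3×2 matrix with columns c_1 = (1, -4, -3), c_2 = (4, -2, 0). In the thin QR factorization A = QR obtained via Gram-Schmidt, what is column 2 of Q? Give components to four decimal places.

c_1 = (1, -4, -3); ‖c_1‖ = 5.0990, so q_1 = (0.1961, -0.7845, -0.5883).
q_1·c_2 = 0.1961·4 + (-0.7845)·(-2) + (-0.5883)·0 = 2.3534.
u_2 = c_2 − 2.3534·q_1 = (3.5385, -0.1538, 1.3846).
‖u_2‖ = 3.8028, so q_2 = (0.9305, -0.0405, 0.3641).

q_2 = (0.9305, -0.0405, 0.3641)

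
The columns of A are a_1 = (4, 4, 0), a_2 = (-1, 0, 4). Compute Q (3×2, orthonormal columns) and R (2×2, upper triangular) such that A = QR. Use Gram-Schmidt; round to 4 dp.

a_1 = (4, 4, 0); ‖a_1‖ = 5.6569, so q_1 = (0.7071, 0.7071, 0.0000).
q_1·a_2 = 0.7071·(-1) + 0.7071·0 + 0.0000·4 = -0.7071.
u_2 = a_2 + 0.7071·q_1 = (-0.5000, 0.5000, 4.0000).
‖u_2‖ = 4.0620, so q_2 = (-0.1231, 0.1231, 0.9847).

Q = [[0.7071, -0.1231], [0.7071, 0.1231], [0.0000, 0.9847]], R = [[5.6569, -0.7071], [0.0000, 4.0620]]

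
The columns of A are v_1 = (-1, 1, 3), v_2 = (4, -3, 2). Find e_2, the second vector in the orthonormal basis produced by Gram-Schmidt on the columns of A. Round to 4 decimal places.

v_1 = (-1, 1, 3); ‖v_1‖ = 3.3166, so e_1 = (-0.3015, 0.3015, 0.9045).
e_1·v_2 = (-0.3015)·4 + 0.3015·(-3) + 0.9045·2 = -0.3015.
u_2 = v_2 + 0.3015·e_1 = (3.9091, -2.9091, 2.2727).
‖u_2‖ = 5.3767, so e_2 = (0.7270, -0.5411, 0.4227).

e_2 = (0.7270, -0.5411, 0.4227)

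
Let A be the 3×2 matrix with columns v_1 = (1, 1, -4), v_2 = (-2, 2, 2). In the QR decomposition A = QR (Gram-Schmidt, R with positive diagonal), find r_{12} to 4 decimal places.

r_{12} = -1.8856

v_1 = (1, 1, -4); ‖v_1‖ = 4.2426, so e_1 = (0.2357, 0.2357, -0.9428).
r_{12} = e_1·v_2 = -1.8856.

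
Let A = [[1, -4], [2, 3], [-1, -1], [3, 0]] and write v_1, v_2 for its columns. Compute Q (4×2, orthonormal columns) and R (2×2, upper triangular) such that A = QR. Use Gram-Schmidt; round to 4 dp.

Q = [[0.2582, -0.8334], [0.5164, 0.5159], [-0.2582, -0.1587], [0.7746, -0.1191]], R = [[3.8730, 0.7746], [0.0000, 5.0398]]

e_1 = v_1/‖v_1‖ = (1, 2, -1, 3)/3.8730 = (0.2582, 0.5164, -0.2582, 0.7746).
r_{12} = e_1·v_2 = 0.7746.
u_2 = v_2 − 0.7746·e_1 = (-4.2000, 2.6000, -0.8000, -0.6000).
‖u_2‖ = 5.0398, so e_2 = (-0.8334, 0.5159, -0.1587, -0.1191).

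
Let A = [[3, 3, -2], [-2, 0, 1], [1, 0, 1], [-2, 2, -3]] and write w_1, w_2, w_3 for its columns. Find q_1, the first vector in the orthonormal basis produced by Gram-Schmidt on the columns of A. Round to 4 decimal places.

q_1 = (0.7071, -0.4714, 0.2357, -0.4714)

w_1 = (3, -2, 1, -2); ‖w_1‖ = 4.2426, so q_1 = (0.7071, -0.4714, 0.2357, -0.4714).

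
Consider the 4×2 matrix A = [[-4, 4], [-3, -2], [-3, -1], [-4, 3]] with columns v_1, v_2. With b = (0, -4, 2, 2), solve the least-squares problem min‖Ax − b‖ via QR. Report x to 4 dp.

x = (0.1475, 0.4934)

v_1 = (-4, -3, -3, -4); ‖v_1‖ = 7.0711, so q_1 = (-0.5657, -0.4243, -0.4243, -0.5657).
q_1·v_2 = (-0.5657)·4 + (-0.4243)·(-2) + (-0.4243)·(-1) + (-0.5657)·3 = -2.6870.
u_2 = v_2 + 2.6870·q_1 = (2.4800, -3.1400, -2.1400, 1.4800).
‖u_2‖ = 4.7728, so q_2 = (0.5196, -0.6579, -0.4484, 0.3101).
Qᵀb = (-0.2828, 2.3550).
Back-substitute: x_2 = 2.3550/4.7728 = 0.4934.
x_1 = (-0.2828 + 2.6870·0.4934)/7.0711 = 0.1475.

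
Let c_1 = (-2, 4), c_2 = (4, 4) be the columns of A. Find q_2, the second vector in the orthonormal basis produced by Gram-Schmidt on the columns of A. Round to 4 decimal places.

q_1 = c_1/‖c_1‖ = (-2, 4)/4.4721 = (-0.4472, 0.8944).
r_{12} = q_1·c_2 = 1.7889.
u_2 = c_2 − 1.7889·q_1 = (4.8000, 2.4000).
‖u_2‖ = 5.3666, so q_2 = (0.8944, 0.4472).

q_2 = (0.8944, 0.4472)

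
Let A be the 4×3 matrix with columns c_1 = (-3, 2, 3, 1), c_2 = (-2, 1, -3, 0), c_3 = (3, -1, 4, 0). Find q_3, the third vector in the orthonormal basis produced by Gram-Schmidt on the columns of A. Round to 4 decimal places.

q_3 = (0.5182, 0.8524, -0.0614, 0.0341)

q_1 = c_1/‖c_1‖ = (-3, 2, 3, 1)/4.7958 = (-0.6255, 0.4170, 0.6255, 0.2085).
r_{12} = q_1·c_2 = -0.2085.
u_2 = c_2 + 0.2085·q_1 = (-2.1304, 1.0870, -2.8696, 0.0435).
‖u_2‖ = 3.7358, so q_2 = (-0.5703, 0.2910, -0.7681, 0.0116).
r_{13} = q_1·c_3 = 0.2085; r_{23} = q_2·c_3 = -5.0742.
u_3 = c_3 − 0.2085·q_1 + 5.0742·q_2 = (0.2368, 0.3894, -0.0280, 0.0156).
‖u_3‖ = 0.4569, so q_3 = (0.5182, 0.8524, -0.0614, 0.0341).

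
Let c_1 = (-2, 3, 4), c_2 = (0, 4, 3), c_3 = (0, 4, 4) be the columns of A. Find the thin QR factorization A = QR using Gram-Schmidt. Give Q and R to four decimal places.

Q = [[-0.3714, 0.7302, 0.5735], [0.5571, 0.6694, -0.4915], [0.7428, -0.1369, 0.6554]], R = [[5.3852, 4.4567, 5.1995], [0.0000, 2.2667, 2.1298], [0.0000, 0.0000, 0.6554]]

c_1 = (-2, 3, 4); ‖c_1‖ = 5.3852, so e_1 = (-0.3714, 0.5571, 0.7428).
e_1·c_2 = (-0.3714)·0 + 0.5571·4 + 0.7428·3 = 4.4567.
u_2 = c_2 − 4.4567·e_1 = (1.6552, 1.5172, -0.3103).
‖u_2‖ = 2.2667, so e_2 = (0.7302, 0.6694, -0.1369).
e_1·c_3 = (-0.3714)·0 + 0.5571·4 + 0.7428·4 = 5.1995; e_2·c_3 = 0.7302·0 + 0.6694·4 + (-0.1369)·4 = 2.1298.
u_3 = c_3 − 5.1995·e_1 − 2.1298·e_2 = (0.3758, -0.3221, 0.4295).
‖u_3‖ = 0.6554, so e_3 = (0.5735, -0.4915, 0.6554).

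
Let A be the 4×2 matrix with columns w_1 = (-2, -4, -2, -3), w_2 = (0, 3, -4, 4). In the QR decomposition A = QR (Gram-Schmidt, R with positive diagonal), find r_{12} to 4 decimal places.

r_{12} = -2.7852

w_1 = (-2, -4, -2, -3); ‖w_1‖ = 5.7446, so e_1 = (-0.3482, -0.6963, -0.3482, -0.5222).
r_{12} = e_1·w_2 = -2.7852.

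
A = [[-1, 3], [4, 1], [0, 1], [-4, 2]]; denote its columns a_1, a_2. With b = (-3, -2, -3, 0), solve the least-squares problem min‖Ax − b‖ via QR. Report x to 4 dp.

x = (-0.3879, -1.1143)

a_1 = (-1, 4, 0, -4); ‖a_1‖ = 5.7446, so q_1 = (-0.1741, 0.6963, 0.0000, -0.6963).
q_1·a_2 = (-0.1741)·3 + 0.6963·1 + 0.0000·1 + (-0.6963)·2 = -1.2185.
u_2 = a_2 + 1.2185·q_1 = (2.7879, 1.8485, 1.0000, 1.1515).
‖u_2‖ = 3.6763, so q_2 = (0.7583, 0.5028, 0.2720, 0.3132).
Qᵀb = (-0.8704, -4.0967).
Back-substitute: x_2 = -4.0967/3.6763 = -1.1143.
x_1 = (-0.8704 + 1.2185·(-1.1143))/5.7446 = -0.3879.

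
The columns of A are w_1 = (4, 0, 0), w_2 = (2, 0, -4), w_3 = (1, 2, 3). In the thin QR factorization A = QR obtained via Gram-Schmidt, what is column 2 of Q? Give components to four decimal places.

q_1 = w_1/‖w_1‖ = (4, 0, 0)/4.0000 = (1.0000, 0.0000, 0.0000).
r_{12} = q_1·w_2 = 2.0000.
u_2 = w_2 − 2.0000·q_1 = (0.0000, 0.0000, -4.0000).
‖u_2‖ = 4.0000, so q_2 = (0.0000, 0.0000, -1.0000).

q_2 = (0.0000, 0.0000, -1.0000)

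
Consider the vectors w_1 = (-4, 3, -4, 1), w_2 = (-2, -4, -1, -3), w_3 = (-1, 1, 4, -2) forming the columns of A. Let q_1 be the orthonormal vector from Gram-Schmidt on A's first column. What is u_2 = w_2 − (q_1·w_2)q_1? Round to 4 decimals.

u_2 = (-2.2857, -3.7857, -1.2857, -2.9286)

w_1 = (-4, 3, -4, 1); ‖w_1‖ = 6.4807, so q_1 = (-0.6172, 0.4629, -0.6172, 0.1543).
q_1·w_2 = (-0.6172)·(-2) + 0.4629·(-4) + (-0.6172)·(-1) + 0.1543·(-3) = -0.4629.
u_2 = w_2 + 0.4629·q_1 = (-2.2857, -3.7857, -1.2857, -2.9286).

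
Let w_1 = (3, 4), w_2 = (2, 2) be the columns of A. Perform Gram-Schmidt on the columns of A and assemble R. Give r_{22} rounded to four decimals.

e_1 = w_1/‖w_1‖ = (3, 4)/5.0000 = (0.6000, 0.8000).
r_{12} = e_1·w_2 = 2.8000.
u_2 = w_2 − 2.8000·e_1 = (0.3200, -0.2400).
r_{22} = ‖u_2‖ = 0.4000.

r_{22} = 0.4000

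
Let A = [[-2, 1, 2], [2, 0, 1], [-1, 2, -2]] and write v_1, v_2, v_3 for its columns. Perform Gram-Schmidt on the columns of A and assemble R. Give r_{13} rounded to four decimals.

q_1 = v_1/‖v_1‖ = (-2, 2, -1)/3.0000 = (-0.6667, 0.6667, -0.3333).
r_{13} = q_1·v_3 = 0.0000.

r_{13} = 0.0000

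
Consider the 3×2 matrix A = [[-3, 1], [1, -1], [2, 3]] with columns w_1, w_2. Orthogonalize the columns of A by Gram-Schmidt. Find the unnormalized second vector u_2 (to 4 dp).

w_1 = (-3, 1, 2); ‖w_1‖ = 3.7417, so e_1 = (-0.8018, 0.2673, 0.5345).
e_1·w_2 = (-0.8018)·1 + 0.2673·(-1) + 0.5345·3 = 0.5345.
u_2 = w_2 − 0.5345·e_1 = (1.4286, -1.1429, 2.7143).

u_2 = (1.4286, -1.1429, 2.7143)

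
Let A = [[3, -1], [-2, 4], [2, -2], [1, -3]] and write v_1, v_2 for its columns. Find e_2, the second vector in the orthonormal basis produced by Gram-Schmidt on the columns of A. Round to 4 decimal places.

e_1 = v_1/‖v_1‖ = (3, -2, 2, 1)/4.2426 = (0.7071, -0.4714, 0.4714, 0.2357).
r_{12} = e_1·v_2 = -4.2426.
u_2 = v_2 + 4.2426·e_1 = (2.0000, 2.0000, 0.0000, -2.0000).
‖u_2‖ = 3.4641, so e_2 = (0.5774, 0.5774, 0.0000, -0.5774).

e_2 = (0.5774, 0.5774, 0.0000, -0.5774)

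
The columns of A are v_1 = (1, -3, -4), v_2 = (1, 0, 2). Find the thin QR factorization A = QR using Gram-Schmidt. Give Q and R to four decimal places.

v_1 = (1, -3, -4); ‖v_1‖ = 5.0990, so e_1 = (0.1961, -0.5883, -0.7845).
e_1·v_2 = 0.1961·1 + (-0.5883)·0 + (-0.7845)·2 = -1.3728.
u_2 = v_2 + 1.3728·e_1 = (1.2692, -0.8077, 0.9231).
‖u_2‖ = 1.7650, so e_2 = (0.7191, -0.4576, 0.5230).

Q = [[0.1961, 0.7191], [-0.5883, -0.4576], [-0.7845, 0.5230]], R = [[5.0990, -1.3728], [0.0000, 1.7650]]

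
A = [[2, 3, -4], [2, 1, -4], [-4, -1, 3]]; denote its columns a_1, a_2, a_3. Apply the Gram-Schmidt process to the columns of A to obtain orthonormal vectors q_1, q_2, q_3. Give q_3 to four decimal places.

a_1 = (2, 2, -4); ‖a_1‖ = 4.8990, so q_1 = (0.4082, 0.4082, -0.8165).
q_1·a_2 = 0.4082·3 + 0.4082·1 + (-0.8165)·(-1) = 2.4495.
u_2 = a_2 − 2.4495·q_1 = (2.0000, 0.0000, 1.0000).
‖u_2‖ = 2.2361, so q_2 = (0.8944, 0.0000, 0.4472).
q_1·a_3 = 0.4082·(-4) + 0.4082·(-4) + (-0.8165)·3 = -5.7155; q_2·a_3 = 0.8944·(-4) + (0.0000)·(-4) + 0.4472·3 = -2.2361.
u_3 = a_3 + 5.7155·q_1 + 2.2361·q_2 = (0.3333, -1.6667, -0.6667).
‖u_3‖ = 1.8257, so q_3 = (0.1826, -0.9129, -0.3651).

q_3 = (0.1826, -0.9129, -0.3651)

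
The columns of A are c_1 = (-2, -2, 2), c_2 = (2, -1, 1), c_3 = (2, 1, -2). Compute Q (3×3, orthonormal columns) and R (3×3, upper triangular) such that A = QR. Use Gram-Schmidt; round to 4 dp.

Q = [[-0.5774, 0.8165, 0.0000], [-0.5774, -0.4082, -0.7071], [0.5774, 0.4082, -0.7071]], R = [[3.4641, 0.0000, -2.8868], [0.0000, 2.4495, 0.4082], [0.0000, 0.0000, 0.7071]]

c_1 = (-2, -2, 2); ‖c_1‖ = 3.4641, so e_1 = (-0.5774, -0.5774, 0.5774).
e_1·c_2 = (-0.5774)·2 + (-0.5774)·(-1) + 0.5774·1 = 0.0000.
u_2 = c_2 + 0.0000·e_1 = (2.0000, -1.0000, 1.0000).
‖u_2‖ = 2.4495, so e_2 = (0.8165, -0.4082, 0.4082).
e_1·c_3 = (-0.5774)·2 + (-0.5774)·1 + 0.5774·(-2) = -2.8868; e_2·c_3 = 0.8165·2 + (-0.4082)·1 + 0.4082·(-2) = 0.4082.
u_3 = c_3 + 2.8868·e_1 − 0.4082·e_2 = (0.0000, -0.5000, -0.5000).
‖u_3‖ = 0.7071, so e_3 = (0.0000, -0.7071, -0.7071).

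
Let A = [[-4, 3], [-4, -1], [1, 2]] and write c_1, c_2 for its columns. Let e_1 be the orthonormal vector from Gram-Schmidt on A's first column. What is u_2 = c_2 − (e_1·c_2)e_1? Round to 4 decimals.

e_1 = c_1/‖c_1‖ = (-4, -4, 1)/5.7446 = (-0.6963, -0.6963, 0.1741).
r_{12} = e_1·c_2 = -1.0445.
u_2 = c_2 + 1.0445·e_1 = (2.2727, -1.7273, 2.1818).

u_2 = (2.2727, -1.7273, 2.1818)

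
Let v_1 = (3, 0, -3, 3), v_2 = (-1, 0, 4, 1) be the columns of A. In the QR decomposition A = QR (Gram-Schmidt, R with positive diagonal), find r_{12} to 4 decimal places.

r_{12} = -2.3094

q_1 = v_1/‖v_1‖ = (3, 0, -3, 3)/5.1962 = (0.5774, 0.0000, -0.5774, 0.5774).
r_{12} = q_1·v_2 = -2.3094.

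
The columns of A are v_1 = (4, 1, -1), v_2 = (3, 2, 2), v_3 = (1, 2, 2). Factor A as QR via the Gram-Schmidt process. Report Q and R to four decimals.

Q = [[0.9428, 0.1111, -0.3143], [0.2357, 0.4444, 0.8642], [-0.2357, 0.8889, -0.3928]], R = [[4.2426, 2.8284, 0.9428], [0.0000, 3.0000, 2.7778], [0.0000, 0.0000, 0.6285]]

v_1 = (4, 1, -1); ‖v_1‖ = 4.2426, so q_1 = (0.9428, 0.2357, -0.2357).
q_1·v_2 = 0.9428·3 + 0.2357·2 + (-0.2357)·2 = 2.8284.
u_2 = v_2 − 2.8284·q_1 = (0.3333, 1.3333, 2.6667).
‖u_2‖ = 3.0000, so q_2 = (0.1111, 0.4444, 0.8889).
q_1·v_3 = 0.9428·1 + 0.2357·2 + (-0.2357)·2 = 0.9428; q_2·v_3 = 0.1111·1 + 0.4444·2 + 0.8889·2 = 2.7778.
u_3 = v_3 − 0.9428·q_1 − 2.7778·q_2 = (-0.1975, 0.5432, -0.2469).
‖u_3‖ = 0.6285, so q_3 = (-0.3143, 0.8642, -0.3928).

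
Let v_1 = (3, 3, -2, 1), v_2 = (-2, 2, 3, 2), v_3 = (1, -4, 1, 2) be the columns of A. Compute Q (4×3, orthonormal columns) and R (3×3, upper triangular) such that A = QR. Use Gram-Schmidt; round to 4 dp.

Q = [[0.6255, -0.3281, 0.4408], [0.6255, 0.5596, -0.5408], [-0.4170, 0.5886, 0.1948], [0.2085, 0.4824, 0.6894]], R = [[4.7958, -0.8341, -1.8766], [0.0000, 4.5060, -1.0131], [0.0000, 0.0000, 4.1775]]

v_1 = (3, 3, -2, 1); ‖v_1‖ = 4.7958, so e_1 = (0.6255, 0.6255, -0.4170, 0.2085).
e_1·v_2 = 0.6255·(-2) + 0.6255·2 + (-0.4170)·3 + 0.2085·2 = -0.8341.
u_2 = v_2 + 0.8341·e_1 = (-1.4783, 2.5217, 2.6522, 2.1739).
‖u_2‖ = 4.5060, so e_2 = (-0.3281, 0.5596, 0.5886, 0.4824).
e_1·v_3 = 0.6255·1 + 0.6255·(-4) + (-0.4170)·1 + 0.2085·2 = -1.8766; e_2·v_3 = (-0.3281)·1 + 0.5596·(-4) + 0.5886·1 + 0.4824·2 = -1.0131.
u_3 = v_3 + 1.8766·e_1 + 1.0131·e_2 = (1.8415, -2.2591, 0.8137, 2.8801).
‖u_3‖ = 4.1775, so e_3 = (0.4408, -0.5408, 0.1948, 0.6894).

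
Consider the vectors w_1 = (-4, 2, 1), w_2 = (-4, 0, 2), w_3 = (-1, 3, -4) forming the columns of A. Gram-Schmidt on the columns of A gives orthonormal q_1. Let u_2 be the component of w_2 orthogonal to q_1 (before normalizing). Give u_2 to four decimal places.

w_1 = (-4, 2, 1); ‖w_1‖ = 4.5826, so q_1 = (-0.8729, 0.4364, 0.2182).
q_1·w_2 = (-0.8729)·(-4) + 0.4364·0 + 0.2182·2 = 3.9279.
u_2 = w_2 − 3.9279·q_1 = (-0.5714, -1.7143, 1.1429).

u_2 = (-0.5714, -1.7143, 1.1429)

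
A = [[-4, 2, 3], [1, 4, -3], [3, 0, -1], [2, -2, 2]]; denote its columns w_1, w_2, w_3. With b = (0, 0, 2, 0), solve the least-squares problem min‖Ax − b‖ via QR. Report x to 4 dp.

x = (0.3655, 0.2177, 0.2302)

w_1 = (-4, 1, 3, 2); ‖w_1‖ = 5.4772, so e_1 = (-0.7303, 0.1826, 0.5477, 0.3651).
e_1·w_2 = (-0.7303)·2 + 0.1826·4 + 0.5477·0 + 0.3651·(-2) = -1.4606.
u_2 = w_2 + 1.4606·e_1 = (0.9333, 4.2667, 0.8000, -1.4667).
‖u_2‖ = 4.6762, so e_2 = (0.1996, 0.9124, 0.1711, -0.3136).
e_1·w_3 = (-0.7303)·3 + 0.1826·(-3) + 0.5477·(-1) + 0.3651·2 = -2.5560; e_2·w_3 = 0.1996·3 + 0.9124·(-3) + 0.1711·(-1) + (-0.3136)·2 = -2.9369.
u_3 = w_3 + 2.5560·e_1 + 2.9369·e_2 = (1.7195, 0.1463, 0.9024, 2.0122).
‖u_3‖ = 2.8003, so e_3 = (0.6141, 0.0523, 0.3223, 0.7186).
Qᵀb = (1.0954, 0.3422, 0.6445).
Back-substitute: x_3 = 0.6445/2.8003 = 0.2302.
x_2 = (0.3422 + 2.9369·0.2302)/4.6762 = 0.2177.
x_1 = (1.0954 + 1.4606·0.2177 + 2.5560·0.2302)/5.4772 = 0.3655.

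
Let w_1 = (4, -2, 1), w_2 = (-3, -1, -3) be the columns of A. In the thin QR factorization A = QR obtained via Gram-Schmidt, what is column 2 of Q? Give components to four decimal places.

q_2 = (-0.1583, -0.6763, -0.7194)

q_1 = w_1/‖w_1‖ = (4, -2, 1)/4.5826 = (0.8729, -0.4364, 0.2182).
r_{12} = q_1·w_2 = -2.8368.
u_2 = w_2 + 2.8368·q_1 = (-0.5238, -2.2381, -2.3810).
‖u_2‖ = 3.3094, so q_2 = (-0.1583, -0.6763, -0.7194).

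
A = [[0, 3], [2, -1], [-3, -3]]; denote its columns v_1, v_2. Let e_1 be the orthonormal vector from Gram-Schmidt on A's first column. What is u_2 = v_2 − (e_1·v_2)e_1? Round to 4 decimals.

u_2 = (3.0000, -2.0769, -1.3846)

e_1 = v_1/‖v_1‖ = (0, 2, -3)/3.6056 = (0.0000, 0.5547, -0.8321).
r_{12} = e_1·v_2 = 1.9415.
u_2 = v_2 − 1.9415·e_1 = (3.0000, -2.0769, -1.3846).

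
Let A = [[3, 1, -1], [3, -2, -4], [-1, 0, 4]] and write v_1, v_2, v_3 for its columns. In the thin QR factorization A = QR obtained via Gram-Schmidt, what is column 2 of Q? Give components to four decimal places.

v_1 = (3, 3, -1); ‖v_1‖ = 4.3589, so q_1 = (0.6882, 0.6882, -0.2294).
q_1·v_2 = 0.6882·1 + 0.6882·(-2) + (-0.2294)·0 = -0.6882.
u_2 = v_2 + 0.6882·q_1 = (1.4737, -1.5263, -0.1579).
‖u_2‖ = 2.1275, so q_2 = (0.6927, -0.7174, -0.0742).

q_2 = (0.6927, -0.7174, -0.0742)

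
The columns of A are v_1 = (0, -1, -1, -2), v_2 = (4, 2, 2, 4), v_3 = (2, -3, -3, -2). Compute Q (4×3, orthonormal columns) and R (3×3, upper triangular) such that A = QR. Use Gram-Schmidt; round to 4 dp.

v_1 = (0, -1, -1, -2); ‖v_1‖ = 2.4495, so e_1 = (0.0000, -0.4082, -0.4082, -0.8165).
e_1·v_2 = 0.0000·4 + (-0.4082)·2 + (-0.4082)·2 + (-0.8165)·4 = -4.8990.
u_2 = v_2 + 4.8990·e_1 = (4.0000, 0.0000, 0.0000, 0.0000).
‖u_2‖ = 4.0000, so e_2 = (1.0000, 0.0000, 0.0000, 0.0000).
e_1·v_3 = 0.0000·2 + (-0.4082)·(-3) + (-0.4082)·(-3) + (-0.8165)·(-2) = 4.0825; e_2·v_3 = 1.0000·2 + (0.0000)·(-3) + (0.0000)·(-3) + (0.0000)·(-2) = 2.0000.
u_3 = v_3 − 4.0825·e_1 − 2.0000·e_2 = (0.0000, -1.3333, -1.3333, 1.3333).
‖u_3‖ = 2.3094, so e_3 = (0.0000, -0.5774, -0.5774, 0.5774).

Q = [[0.0000, 1.0000, 0.0000], [-0.4082, 0.0000, -0.5774], [-0.4082, 0.0000, -0.5774], [-0.8165, 0.0000, 0.5774]], R = [[2.4495, -4.8990, 4.0825], [0.0000, 4.0000, 2.0000], [0.0000, 0.0000, 2.3094]]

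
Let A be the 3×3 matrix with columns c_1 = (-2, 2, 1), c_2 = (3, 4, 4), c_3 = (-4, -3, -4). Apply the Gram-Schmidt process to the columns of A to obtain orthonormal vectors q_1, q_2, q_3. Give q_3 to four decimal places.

q_3 = (0.2192, 0.6028, -0.7672)

q_1 = c_1/‖c_1‖ = (-2, 2, 1)/3.0000 = (-0.6667, 0.6667, 0.3333).
r_{12} = q_1·c_2 = 2.0000.
u_2 = c_2 − 2.0000·q_1 = (4.3333, 2.6667, 3.3333).
‖u_2‖ = 6.0828, so q_2 = (0.7124, 0.4384, 0.5480).
r_{13} = q_1·c_3 = -0.6667; r_{23} = q_2·c_3 = -6.3568.
u_3 = c_3 + 0.6667·q_1 + 6.3568·q_2 = (0.0841, 0.2312, -0.2943).
‖u_3‖ = 0.3836, so q_3 = (0.2192, 0.6028, -0.7672).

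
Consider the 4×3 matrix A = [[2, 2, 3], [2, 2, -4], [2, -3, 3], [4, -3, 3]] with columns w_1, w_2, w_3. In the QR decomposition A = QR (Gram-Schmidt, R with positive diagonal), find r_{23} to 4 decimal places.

w_1 = (2, 2, 2, 4); ‖w_1‖ = 5.2915, so q_1 = (0.3780, 0.3780, 0.3780, 0.7559).
q_1·w_2 = 0.3780·2 + 0.3780·2 + 0.3780·(-3) + 0.7559·(-3) = -1.8898.
u_2 = w_2 + 1.8898·q_1 = (2.7143, 2.7143, -2.2857, -1.5714).
‖u_2‖ = 4.7359, so q_2 = (0.5731, 0.5731, -0.4826, -0.3318).
r_{23} = q_2·w_3 = -3.0165.

r_{23} = -3.0165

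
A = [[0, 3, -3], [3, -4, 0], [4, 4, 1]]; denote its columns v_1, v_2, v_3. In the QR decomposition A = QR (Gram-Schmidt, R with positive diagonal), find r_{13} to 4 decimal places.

v_1 = (0, 3, 4); ‖v_1‖ = 5.0000, so q_1 = (0.0000, 0.6000, 0.8000).
r_{13} = q_1·v_3 = 0.8000.

r_{13} = 0.8000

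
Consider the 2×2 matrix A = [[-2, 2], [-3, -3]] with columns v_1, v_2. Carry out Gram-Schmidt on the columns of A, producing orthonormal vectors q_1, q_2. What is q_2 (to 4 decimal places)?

q_1 = v_1/‖v_1‖ = (-2, -3)/3.6056 = (-0.5547, -0.8321).
r_{12} = q_1·v_2 = 1.3868.
u_2 = v_2 − 1.3868·q_1 = (2.7692, -1.8462).
‖u_2‖ = 3.3282, so q_2 = (0.8321, -0.5547).

q_2 = (0.8321, -0.5547)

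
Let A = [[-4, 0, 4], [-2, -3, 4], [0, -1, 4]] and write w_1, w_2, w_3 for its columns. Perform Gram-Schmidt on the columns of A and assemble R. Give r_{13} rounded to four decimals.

w_1 = (-4, -2, 0); ‖w_1‖ = 4.4721, so q_1 = (-0.8944, -0.4472, 0.0000).
r_{13} = q_1·w_3 = -5.3666.

r_{13} = -5.3666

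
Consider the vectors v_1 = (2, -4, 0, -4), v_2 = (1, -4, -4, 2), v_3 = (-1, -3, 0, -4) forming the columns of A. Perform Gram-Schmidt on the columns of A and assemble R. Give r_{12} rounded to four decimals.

v_1 = (2, -4, 0, -4); ‖v_1‖ = 6.0000, so e_1 = (0.3333, -0.6667, 0.0000, -0.6667).
r_{12} = e_1·v_2 = 1.6667.

r_{12} = 1.6667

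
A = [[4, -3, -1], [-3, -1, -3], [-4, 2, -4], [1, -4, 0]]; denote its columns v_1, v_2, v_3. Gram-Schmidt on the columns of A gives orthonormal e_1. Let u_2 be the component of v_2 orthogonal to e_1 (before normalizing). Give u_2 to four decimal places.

e_1 = v_1/‖v_1‖ = (4, -3, -4, 1)/6.4807 = (0.6172, -0.4629, -0.6172, 0.1543).
r_{12} = e_1·v_2 = -3.2404.
u_2 = v_2 + 3.2404·e_1 = (-1.0000, -2.5000, 0.0000, -3.5000).

u_2 = (-1.0000, -2.5000, 0.0000, -3.5000)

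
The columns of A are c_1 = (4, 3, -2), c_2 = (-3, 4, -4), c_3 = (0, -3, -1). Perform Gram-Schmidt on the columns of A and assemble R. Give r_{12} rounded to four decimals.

q_1 = c_1/‖c_1‖ = (4, 3, -2)/5.3852 = (0.7428, 0.5571, -0.3714).
r_{12} = q_1·c_2 = 1.4856.

r_{12} = 1.4856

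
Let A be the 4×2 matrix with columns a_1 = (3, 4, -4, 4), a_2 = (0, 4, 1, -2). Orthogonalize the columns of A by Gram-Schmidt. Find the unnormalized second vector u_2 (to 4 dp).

a_1 = (3, 4, -4, 4); ‖a_1‖ = 7.5498, so e_1 = (0.3974, 0.5298, -0.5298, 0.5298).
e_1·a_2 = 0.3974·0 + 0.5298·4 + (-0.5298)·1 + 0.5298·(-2) = 0.5298.
u_2 = a_2 − 0.5298·e_1 = (-0.2105, 3.7193, 1.2807, -2.2807).

u_2 = (-0.2105, 3.7193, 1.2807, -2.2807)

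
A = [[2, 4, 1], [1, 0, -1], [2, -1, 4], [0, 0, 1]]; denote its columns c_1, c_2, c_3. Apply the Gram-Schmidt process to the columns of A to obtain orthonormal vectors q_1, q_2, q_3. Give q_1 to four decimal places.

q_1 = (0.6667, 0.3333, 0.6667, 0.0000)

c_1 = (2, 1, 2, 0); ‖c_1‖ = 3.0000, so q_1 = (0.6667, 0.3333, 0.6667, 0.0000).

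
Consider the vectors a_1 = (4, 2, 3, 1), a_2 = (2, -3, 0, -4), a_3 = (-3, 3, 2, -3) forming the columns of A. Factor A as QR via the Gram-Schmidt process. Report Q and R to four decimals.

Q = [[0.7303, 0.4219, -0.4264], [0.3651, -0.5336, 0.5232], [0.5477, 0.0372, 0.4215], [0.1826, -0.7321, -0.6056]], R = [[5.4772, -0.3651, -0.5477], [0.0000, 5.3728, -0.5956], [0.0000, 0.0000, 5.5087]]

a_1 = (4, 2, 3, 1); ‖a_1‖ = 5.4772, so e_1 = (0.7303, 0.3651, 0.5477, 0.1826).
e_1·a_2 = 0.7303·2 + 0.3651·(-3) + 0.5477·0 + 0.1826·(-4) = -0.3651.
u_2 = a_2 + 0.3651·e_1 = (2.2667, -2.8667, 0.2000, -3.9333).
‖u_2‖ = 5.3728, so e_2 = (0.4219, -0.5336, 0.0372, -0.7321).
e_1·a_3 = 0.7303·(-3) + 0.3651·3 + 0.5477·2 + 0.1826·(-3) = -0.5477; e_2·a_3 = 0.4219·(-3) + (-0.5336)·3 + 0.0372·2 + (-0.7321)·(-3) = -0.5956.
u_3 = a_3 + 0.5477·e_1 + 0.5956·e_2 = (-2.3487, 2.8822, 2.3222, -3.3360).
‖u_3‖ = 5.5087, so e_3 = (-0.4264, 0.5232, 0.4215, -0.6056).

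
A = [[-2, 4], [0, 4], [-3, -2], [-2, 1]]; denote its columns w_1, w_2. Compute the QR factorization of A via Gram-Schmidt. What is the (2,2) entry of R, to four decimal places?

r_{22} = 6.0049

w_1 = (-2, 0, -3, -2); ‖w_1‖ = 4.1231, so q_1 = (-0.4851, 0.0000, -0.7276, -0.4851).
q_1·w_2 = (-0.4851)·4 + 0.0000·4 + (-0.7276)·(-2) + (-0.4851)·1 = -0.9701.
u_2 = w_2 + 0.9701·q_1 = (3.5294, 4.0000, -2.7059, 0.5294).
r_{22} = ‖u_2‖ = 6.0049.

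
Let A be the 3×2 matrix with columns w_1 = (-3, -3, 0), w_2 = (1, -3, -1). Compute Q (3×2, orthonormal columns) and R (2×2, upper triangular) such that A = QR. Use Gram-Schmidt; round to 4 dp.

e_1 = w_1/‖w_1‖ = (-3, -3, 0)/4.2426 = (-0.7071, -0.7071, 0.0000).
r_{12} = e_1·w_2 = 1.4142.
u_2 = w_2 − 1.4142·e_1 = (2.0000, -2.0000, -1.0000).
‖u_2‖ = 3.0000, so e_2 = (0.6667, -0.6667, -0.3333).

Q = [[-0.7071, 0.6667], [-0.7071, -0.6667], [0.0000, -0.3333]], R = [[4.2426, 1.4142], [0.0000, 3.0000]]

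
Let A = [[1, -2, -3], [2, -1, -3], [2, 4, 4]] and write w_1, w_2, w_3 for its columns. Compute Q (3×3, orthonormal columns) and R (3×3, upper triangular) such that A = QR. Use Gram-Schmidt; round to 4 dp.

q_1 = w_1/‖w_1‖ = (1, 2, 2)/3.0000 = (0.3333, 0.6667, 0.6667).
r_{12} = q_1·w_2 = 1.3333.
u_2 = w_2 − 1.3333·q_1 = (-2.4444, -1.8889, 3.1111).
‖u_2‖ = 4.3843, so q_2 = (-0.5575, -0.4308, 0.7096).
r_{13} = q_1·w_3 = -0.3333; r_{23} = q_2·w_3 = 5.8035.
u_3 = w_3 + 0.3333·q_1 − 5.8035·q_2 = (0.3468, -0.2775, 0.1040).
‖u_3‖ = 0.4562, so q_3 = (0.7603, -0.6082, 0.2281).

Q = [[0.3333, -0.5575, 0.7603], [0.6667, -0.4308, -0.6082], [0.6667, 0.7096, 0.2281]], R = [[3.0000, 1.3333, -0.3333], [0.0000, 4.3843, 5.8035], [0.0000, 0.0000, 0.4562]]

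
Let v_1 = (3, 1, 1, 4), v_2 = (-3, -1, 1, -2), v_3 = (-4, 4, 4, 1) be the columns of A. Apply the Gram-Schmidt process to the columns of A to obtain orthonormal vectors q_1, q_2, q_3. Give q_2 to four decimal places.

v_1 = (3, 1, 1, 4); ‖v_1‖ = 5.1962, so q_1 = (0.5774, 0.1925, 0.1925, 0.7698).
q_1·v_2 = 0.5774·(-3) + 0.1925·(-1) + 0.1925·1 + 0.7698·(-2) = -3.2717.
u_2 = v_2 + 3.2717·q_1 = (-1.1111, -0.3704, 1.6296, 0.5185).
‖u_2‖ = 2.0728, so q_2 = (-0.5361, -0.1787, 0.7862, 0.2502).

q_2 = (-0.5361, -0.1787, 0.7862, 0.2502)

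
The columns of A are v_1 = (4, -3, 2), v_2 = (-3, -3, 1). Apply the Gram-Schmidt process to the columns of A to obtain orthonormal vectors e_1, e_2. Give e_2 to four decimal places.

e_2 = (-0.6572, -0.7126, 0.2455)

v_1 = (4, -3, 2); ‖v_1‖ = 5.3852, so e_1 = (0.7428, -0.5571, 0.3714).
e_1·v_2 = 0.7428·(-3) + (-0.5571)·(-3) + 0.3714·1 = -0.1857.
u_2 = v_2 + 0.1857·e_1 = (-2.8621, -3.1034, 1.0690).
‖u_2‖ = 4.3549, so e_2 = (-0.6572, -0.7126, 0.2455).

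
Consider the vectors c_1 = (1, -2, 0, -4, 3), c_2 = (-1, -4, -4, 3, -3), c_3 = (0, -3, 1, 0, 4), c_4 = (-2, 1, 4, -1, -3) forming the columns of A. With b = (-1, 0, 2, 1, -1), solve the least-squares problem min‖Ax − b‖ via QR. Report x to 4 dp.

x = (-0.3381, 0.0104, 0.3326, 0.4110)

c_1 = (1, -2, 0, -4, 3); ‖c_1‖ = 5.4772, so e_1 = (0.1826, -0.3651, 0.0000, -0.7303, 0.5477).
e_1·c_2 = 0.1826·(-1) + (-0.3651)·(-4) + 0.0000·(-4) + (-0.7303)·3 + 0.5477·(-3) = -2.5560.
u_2 = c_2 + 2.5560·e_1 = (-0.5333, -4.9333, -4.0000, 1.1333, -1.6000).
‖u_2‖ = 6.6683, so e_2 = (-0.0800, -0.7398, -0.5999, 0.1700, -0.2399).
e_1·c_3 = 0.1826·0 + (-0.3651)·(-3) + 0.0000·1 + (-0.7303)·0 + 0.5477·4 = 3.2863; e_2·c_3 = (-0.0800)·0 + (-0.7398)·(-3) + (-0.5999)·1 + 0.1700·0 + (-0.2399)·4 = 0.6598.
u_3 = c_3 − 3.2863·e_1 − 0.6598·e_2 = (-0.5472, -1.3118, 1.3958, 2.2879, 2.3583).
‖u_3‖ = 3.8425, so e_3 = (-0.1424, -0.3414, 0.3633, 0.5954, 0.6138).
e_1·c_4 = 0.1826·(-2) + (-0.3651)·1 + 0.0000·4 + (-0.7303)·(-1) + 0.5477·(-3) = -1.6432; e_2·c_4 = (-0.0800)·(-2) + (-0.7398)·1 + (-0.5999)·4 + 0.1700·(-1) + (-0.2399)·(-3) = -2.4294; e_3·c_4 = (-0.1424)·(-2) + (-0.3414)·1 + 0.3633·4 + 0.5954·(-1) + 0.6138·(-3) = -1.0402.
u_4 = c_4 + 1.6432·e_1 + 2.4294·e_2 + 1.0402·e_3 = (-2.0424, -1.7524, 2.9206, -1.1677, -2.0445).
‖u_4‖ = 4.6169, so e_4 = (-0.4424, -0.3796, 0.6326, -0.2529, -0.4428).
Qᵀb = (-1.4606, -0.7098, 0.8506, 1.8974).
Back-substitute: x_4 = 1.8974/4.6169 = 0.4110.
x_3 = (0.8506 + 1.0402·0.4110)/3.8425 = 0.3326.
x_2 = (-0.7098 − 0.6598·0.3326 + 2.4294·0.4110)/6.6683 = 0.0104.
x_1 = (-1.4606 + 2.5560·0.0104 − 3.2863·0.3326 + 1.6432·0.4110)/5.4772 = -0.3381.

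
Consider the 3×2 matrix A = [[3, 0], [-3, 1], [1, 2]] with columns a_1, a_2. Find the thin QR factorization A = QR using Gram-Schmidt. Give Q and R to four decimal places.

Q = [[0.6882, 0.0710], [-0.6882, 0.3786], [0.2294, 0.9228]], R = [[4.3589, -0.2294], [0.0000, 2.2243]]

e_1 = a_1/‖a_1‖ = (3, -3, 1)/4.3589 = (0.6882, -0.6882, 0.2294).
r_{12} = e_1·a_2 = -0.2294.
u_2 = a_2 + 0.2294·e_1 = (0.1579, 0.8421, 2.0526).
‖u_2‖ = 2.2243, so e_2 = (0.0710, 0.3786, 0.9228).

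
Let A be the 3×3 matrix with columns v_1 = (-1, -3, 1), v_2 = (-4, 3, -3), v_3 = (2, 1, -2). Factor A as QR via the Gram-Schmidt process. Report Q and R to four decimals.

Q = [[-0.3015, -0.8905, 0.3408], [-0.9045, 0.1541, -0.3976], [0.3015, -0.4281, -0.8519]], R = [[3.3166, -2.4121, -2.1106], [0.0000, 5.3087, -0.7706], [0.0000, 0.0000, 1.9879]]

v_1 = (-1, -3, 1); ‖v_1‖ = 3.3166, so q_1 = (-0.3015, -0.9045, 0.3015).
q_1·v_2 = (-0.3015)·(-4) + (-0.9045)·3 + 0.3015·(-3) = -2.4121.
u_2 = v_2 + 2.4121·q_1 = (-4.7273, 0.8182, -2.2727).
‖u_2‖ = 5.3087, so q_2 = (-0.8905, 0.1541, -0.4281).
q_1·v_3 = (-0.3015)·2 + (-0.9045)·1 + 0.3015·(-2) = -2.1106; q_2·v_3 = (-0.8905)·2 + 0.1541·1 + (-0.4281)·(-2) = -0.7706.
u_3 = v_3 + 2.1106·q_1 + 0.7706·q_2 = (0.6774, -0.7903, -1.6935).
‖u_3‖ = 1.9879, so q_3 = (0.3408, -0.3976, -0.8519).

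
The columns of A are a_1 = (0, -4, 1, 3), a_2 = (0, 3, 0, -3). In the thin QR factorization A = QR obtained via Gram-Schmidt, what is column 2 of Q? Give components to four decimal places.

e_2 = (0.0000, -0.2265, 0.7926, -0.5661)

a_1 = (0, -4, 1, 3); ‖a_1‖ = 5.0990, so e_1 = (0.0000, -0.7845, 0.1961, 0.5883).
e_1·a_2 = 0.0000·0 + (-0.7845)·3 + 0.1961·0 + 0.5883·(-3) = -4.1184.
u_2 = a_2 + 4.1184·e_1 = (0.0000, -0.2308, 0.8077, -0.5769).
‖u_2‖ = 1.0190, so e_2 = (0.0000, -0.2265, 0.7926, -0.5661).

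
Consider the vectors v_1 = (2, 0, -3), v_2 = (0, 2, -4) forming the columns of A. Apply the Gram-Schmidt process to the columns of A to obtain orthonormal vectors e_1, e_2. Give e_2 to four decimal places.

e_1 = v_1/‖v_1‖ = (2, 0, -3)/3.6056 = (0.5547, 0.0000, -0.8321).
r_{12} = e_1·v_2 = 3.3282.
u_2 = v_2 − 3.3282·e_1 = (-1.8462, 2.0000, -1.2308).
‖u_2‖ = 2.9872, so e_2 = (-0.6180, 0.6695, -0.4120).

e_2 = (-0.6180, 0.6695, -0.4120)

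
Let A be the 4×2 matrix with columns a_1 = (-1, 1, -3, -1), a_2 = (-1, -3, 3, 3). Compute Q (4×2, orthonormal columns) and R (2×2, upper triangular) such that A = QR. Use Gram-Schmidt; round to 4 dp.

q_1 = a_1/‖a_1‖ = (-1, 1, -3, -1)/3.4641 = (-0.2887, 0.2887, -0.8660, -0.2887).
r_{12} = q_1·a_2 = -4.0415.
u_2 = a_2 + 4.0415·q_1 = (-2.1667, -1.8333, -0.5000, 1.8333).
‖u_2‖ = 3.4157, so q_2 = (-0.6343, -0.5367, -0.1464, 0.5367).

Q = [[-0.2887, -0.6343], [0.2887, -0.5367], [-0.8660, -0.1464], [-0.2887, 0.5367]], R = [[3.4641, -4.0415], [0.0000, 3.4157]]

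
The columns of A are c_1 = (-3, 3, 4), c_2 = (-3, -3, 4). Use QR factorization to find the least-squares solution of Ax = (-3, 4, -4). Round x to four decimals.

x = (0.5267, -0.8067)

c_1 = (-3, 3, 4); ‖c_1‖ = 5.8310, so q_1 = (-0.5145, 0.5145, 0.6860).
q_1·c_2 = (-0.5145)·(-3) + 0.5145·(-3) + 0.6860·4 = 2.7440.
u_2 = c_2 − 2.7440·q_1 = (-1.5882, -4.4118, 2.1176).
‖u_2‖ = 5.1450, so q_2 = (-0.3087, -0.8575, 0.4116).
Qᵀb = (0.8575, -4.1503).
Back-substitute: x_2 = -4.1503/5.1450 = -0.8067.
x_1 = (0.8575 − 2.7440·(-0.8067))/5.8310 = 0.5267.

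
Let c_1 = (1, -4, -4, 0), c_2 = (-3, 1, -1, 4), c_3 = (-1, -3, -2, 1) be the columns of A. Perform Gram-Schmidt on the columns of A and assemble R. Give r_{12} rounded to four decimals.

c_1 = (1, -4, -4, 0); ‖c_1‖ = 5.7446, so q_1 = (0.1741, -0.6963, -0.6963, 0.0000).
r_{12} = q_1·c_2 = -0.5222.

r_{12} = -0.5222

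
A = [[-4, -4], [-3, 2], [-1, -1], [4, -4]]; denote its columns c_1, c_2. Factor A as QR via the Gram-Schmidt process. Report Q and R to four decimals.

c_1 = (-4, -3, -1, 4); ‖c_1‖ = 6.4807, so e_1 = (-0.6172, -0.4629, -0.1543, 0.6172).
e_1·c_2 = (-0.6172)·(-4) + (-0.4629)·2 + (-0.1543)·(-1) + 0.6172·(-4) = -0.7715.
u_2 = c_2 + 0.7715·e_1 = (-4.4762, 1.6429, -1.1190, -3.5238).
‖u_2‖ = 6.0336, so e_2 = (-0.7419, 0.2723, -0.1855, -0.5840).

Q = [[-0.6172, -0.7419], [-0.4629, 0.2723], [-0.1543, -0.1855], [0.6172, -0.5840]], R = [[6.4807, -0.7715], [0.0000, 6.0336]]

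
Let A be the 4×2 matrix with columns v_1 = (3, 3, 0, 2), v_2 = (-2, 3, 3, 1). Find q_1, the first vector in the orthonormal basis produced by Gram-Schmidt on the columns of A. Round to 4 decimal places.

q_1 = (0.6396, 0.6396, 0.0000, 0.4264)

v_1 = (3, 3, 0, 2); ‖v_1‖ = 4.6904, so q_1 = (0.6396, 0.6396, 0.0000, 0.4264).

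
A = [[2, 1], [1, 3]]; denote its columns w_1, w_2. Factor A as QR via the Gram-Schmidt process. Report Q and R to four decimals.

Q = [[0.8944, -0.4472], [0.4472, 0.8944]], R = [[2.2361, 2.2361], [0.0000, 2.2361]]

w_1 = (2, 1); ‖w_1‖ = 2.2361, so q_1 = (0.8944, 0.4472).
q_1·w_2 = 0.8944·1 + 0.4472·3 = 2.2361.
u_2 = w_2 − 2.2361·q_1 = (-1.0000, 2.0000).
‖u_2‖ = 2.2361, so q_2 = (-0.4472, 0.8944).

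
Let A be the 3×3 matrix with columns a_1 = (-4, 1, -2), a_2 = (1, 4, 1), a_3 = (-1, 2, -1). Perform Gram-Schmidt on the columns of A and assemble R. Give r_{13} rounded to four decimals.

r_{13} = 1.7457

a_1 = (-4, 1, -2); ‖a_1‖ = 4.5826, so e_1 = (-0.8729, 0.2182, -0.4364).
r_{13} = e_1·a_3 = 1.7457.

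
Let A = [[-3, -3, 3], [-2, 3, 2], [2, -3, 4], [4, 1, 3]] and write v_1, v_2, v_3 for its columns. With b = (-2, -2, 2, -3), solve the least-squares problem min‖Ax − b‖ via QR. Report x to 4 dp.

x = (0.1816, -0.5393, -0.4932)

v_1 = (-3, -2, 2, 4); ‖v_1‖ = 5.7446, so e_1 = (-0.5222, -0.3482, 0.3482, 0.6963).
e_1·v_2 = (-0.5222)·(-3) + (-0.3482)·3 + 0.3482·(-3) + 0.6963·1 = 0.1741.
u_2 = v_2 − 0.1741·e_1 = (-2.9091, 3.0606, -3.0606, 0.8788).
‖u_2‖ = 5.2886, so e_2 = (-0.5501, 0.5787, -0.5787, 0.1662).
e_1·v_3 = (-0.5222)·3 + (-0.3482)·2 + 0.3482·4 + 0.6963·3 = 1.2185; e_2·v_3 = (-0.5501)·3 + 0.5787·2 + (-0.5787)·4 + 0.1662·3 = -2.3091.
u_3 = v_3 − 1.2185·e_1 + 2.3091·e_2 = (2.3662, 3.7606, 2.2394, 2.5352).
‖u_3‖ = 5.5842, so e_3 = (0.4237, 0.6734, 0.4010, 0.4540).
Qᵀb = (0.3482, -1.7132, -2.7543).
Back-substitute: x_3 = -2.7543/5.5842 = -0.4932.
x_2 = (-1.7132 + 2.3091·(-0.4932))/5.2886 = -0.5393.
x_1 = (0.3482 − 0.1741·(-0.5393) − 1.2185·(-0.4932))/5.7446 = 0.1816.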